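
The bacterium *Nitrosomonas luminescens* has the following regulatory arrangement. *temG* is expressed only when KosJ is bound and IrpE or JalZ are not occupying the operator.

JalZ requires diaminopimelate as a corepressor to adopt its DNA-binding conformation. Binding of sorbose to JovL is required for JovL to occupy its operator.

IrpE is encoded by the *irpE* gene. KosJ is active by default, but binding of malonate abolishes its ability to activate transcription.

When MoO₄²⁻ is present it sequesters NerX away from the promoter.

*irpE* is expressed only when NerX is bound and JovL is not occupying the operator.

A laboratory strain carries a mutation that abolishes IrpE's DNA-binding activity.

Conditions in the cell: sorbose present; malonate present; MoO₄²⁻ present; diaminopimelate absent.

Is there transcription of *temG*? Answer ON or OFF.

OFF

Malonate is present, so KosJ is inactive.
IrpE is non-functional in this strain, so it has no effect.
Diaminopimelate is absent, so JalZ is inactive.
Required activator KosJ is absent, so *temG* is not transcribed.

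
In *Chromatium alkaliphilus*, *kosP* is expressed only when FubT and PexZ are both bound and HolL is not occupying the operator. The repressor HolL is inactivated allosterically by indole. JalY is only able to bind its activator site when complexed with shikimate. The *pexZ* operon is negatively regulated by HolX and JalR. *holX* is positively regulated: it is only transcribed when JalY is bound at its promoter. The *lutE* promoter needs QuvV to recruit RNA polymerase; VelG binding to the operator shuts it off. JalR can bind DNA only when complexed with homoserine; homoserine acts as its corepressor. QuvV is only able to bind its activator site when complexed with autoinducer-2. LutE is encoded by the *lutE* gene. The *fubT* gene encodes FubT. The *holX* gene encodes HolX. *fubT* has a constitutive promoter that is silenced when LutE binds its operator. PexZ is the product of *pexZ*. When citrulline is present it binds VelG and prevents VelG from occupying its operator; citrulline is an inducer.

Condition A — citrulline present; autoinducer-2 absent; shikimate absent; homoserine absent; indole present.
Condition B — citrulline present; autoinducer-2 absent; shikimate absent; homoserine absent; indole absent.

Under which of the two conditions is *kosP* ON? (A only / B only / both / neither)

A only

Condition A:
Citrulline is present, so VelG is inactive.
Autoinducer-2 is absent, so QuvV is inactive.
Required activator QuvV is absent, so *lutE* is not transcribed.
So LutE is not produced.
With no repressor bound, *fubT* is transcribed.
So FubT is produced and active.
Shikimate is absent, so JalY is inactive.
Required activator JalY is absent, so *holX* is not transcribed.
So HolX is not produced.
Homoserine is absent, so JalR is inactive.
With no repressor bound, *pexZ* is transcribed.
So PexZ is produced and active.
Indole is present, so HolL is inactive.
No repressor is bound and FubT and PexZ are active, so *kosP* is transcribed.
→ *kosP* is ON in A.
Condition B:
Citrulline is present, so VelG is inactive.
Autoinducer-2 is absent, so QuvV is inactive.
Required activator QuvV is absent, so *lutE* is not transcribed.
So LutE is not produced.
With no repressor bound, *fubT* is transcribed.
So FubT is produced and active.
Shikimate is absent, so JalY is inactive.
Required activator JalY is absent, so *holX* is not transcribed.
So HolX is not produced.
Homoserine is absent, so JalR is inactive.
With no repressor bound, *pexZ* is transcribed.
So PexZ is produced and active.
Indole is absent, so HolL is active.
With repressor HolL bound, *kosP* is not transcribed.
→ *kosP* is OFF in B.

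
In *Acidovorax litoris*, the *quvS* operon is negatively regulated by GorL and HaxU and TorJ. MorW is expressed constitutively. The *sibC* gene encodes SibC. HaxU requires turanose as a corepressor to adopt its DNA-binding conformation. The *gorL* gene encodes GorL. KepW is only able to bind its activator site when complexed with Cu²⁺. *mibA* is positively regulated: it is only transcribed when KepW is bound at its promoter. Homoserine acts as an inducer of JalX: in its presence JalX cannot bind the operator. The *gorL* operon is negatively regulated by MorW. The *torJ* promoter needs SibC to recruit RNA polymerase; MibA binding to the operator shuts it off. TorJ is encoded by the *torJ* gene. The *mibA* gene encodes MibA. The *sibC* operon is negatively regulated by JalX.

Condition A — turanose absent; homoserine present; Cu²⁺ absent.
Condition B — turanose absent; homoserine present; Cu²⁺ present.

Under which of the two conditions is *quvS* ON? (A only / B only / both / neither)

Condition A:
MorW is produced constitutively and is active.
With repressor MorW bound, *gorL* is not transcribed.
So GorL is not produced.
Turanose is absent, so HaxU is inactive.
Homoserine is present, so JalX is inactive.
With no repressor bound, *sibC* is transcribed.
So SibC is produced and active.
Cu²⁺ is absent, so KepW is inactive.
Required activator KepW is absent, so *mibA* is not transcribed.
So MibA is not produced.
No repressor is bound and SibC is active, so *torJ* is transcribed.
So TorJ is produced and active.
With repressor TorJ bound, *quvS* is not transcribed.
→ *quvS* is OFF in A.
Condition B:
MorW is produced constitutively and is active.
With repressor MorW bound, *gorL* is not transcribed.
So GorL is not produced.
Turanose is absent, so HaxU is inactive.
Homoserine is present, so JalX is inactive.
With no repressor bound, *sibC* is transcribed.
So SibC is produced and active.
Cu²⁺ is present, so KepW is active.
No repressor is bound and KepW is active, so *mibA* is transcribed.
So MibA is produced and active.
With repressor MibA bound, *torJ* is not transcribed.
So TorJ is not produced.
With no repressor bound, *quvS* is transcribed.
→ *quvS* is ON in B.

B only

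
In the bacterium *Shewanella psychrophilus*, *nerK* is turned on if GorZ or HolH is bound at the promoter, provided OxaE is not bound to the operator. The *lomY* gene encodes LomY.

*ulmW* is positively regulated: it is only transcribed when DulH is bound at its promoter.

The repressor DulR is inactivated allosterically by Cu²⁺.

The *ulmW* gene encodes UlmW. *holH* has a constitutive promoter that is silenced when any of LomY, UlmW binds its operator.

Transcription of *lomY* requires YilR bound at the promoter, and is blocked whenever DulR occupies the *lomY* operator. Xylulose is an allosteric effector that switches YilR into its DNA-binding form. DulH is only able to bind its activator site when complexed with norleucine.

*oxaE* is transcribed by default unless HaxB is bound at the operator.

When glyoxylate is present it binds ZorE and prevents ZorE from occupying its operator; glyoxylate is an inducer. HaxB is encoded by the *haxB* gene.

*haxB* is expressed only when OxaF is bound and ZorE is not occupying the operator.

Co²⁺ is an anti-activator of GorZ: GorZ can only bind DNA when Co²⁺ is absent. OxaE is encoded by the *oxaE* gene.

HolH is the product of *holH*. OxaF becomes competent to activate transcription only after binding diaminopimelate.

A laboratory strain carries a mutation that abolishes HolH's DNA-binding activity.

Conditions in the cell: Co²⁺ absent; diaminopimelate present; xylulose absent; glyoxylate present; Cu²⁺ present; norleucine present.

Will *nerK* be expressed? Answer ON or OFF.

ON

Diaminopimelate is present, so OxaF is active.
Glyoxylate is present, so ZorE is inactive.
No repressor is bound and OxaF is active, so *haxB* is transcribed.
So HaxB is produced and active.
With repressor HaxB bound, *oxaE* is not transcribed.
So OxaE is not produced.
Co²⁺ is absent, so GorZ is active.
HolH is non-functional in this strain, so it has no effect.
Activator GorZ is present, so *nerK* is transcribed.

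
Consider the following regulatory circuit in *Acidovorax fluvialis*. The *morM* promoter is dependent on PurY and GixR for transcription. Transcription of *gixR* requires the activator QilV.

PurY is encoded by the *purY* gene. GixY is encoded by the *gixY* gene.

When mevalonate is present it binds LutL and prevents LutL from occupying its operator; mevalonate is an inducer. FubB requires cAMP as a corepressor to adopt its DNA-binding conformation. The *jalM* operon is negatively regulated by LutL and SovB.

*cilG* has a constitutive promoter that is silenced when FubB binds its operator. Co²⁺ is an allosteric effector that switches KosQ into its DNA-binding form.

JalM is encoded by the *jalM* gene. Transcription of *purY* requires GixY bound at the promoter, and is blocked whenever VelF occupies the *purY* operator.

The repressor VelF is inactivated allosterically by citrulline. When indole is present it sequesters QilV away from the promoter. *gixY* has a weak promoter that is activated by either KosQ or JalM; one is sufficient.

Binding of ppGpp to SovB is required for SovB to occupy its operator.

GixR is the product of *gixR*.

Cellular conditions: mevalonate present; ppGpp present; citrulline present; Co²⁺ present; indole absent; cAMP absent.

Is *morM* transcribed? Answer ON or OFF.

Co²⁺ is present, so KosQ is active.
Mevalonate is present, so LutL is inactive.
ppGpp is present, so SovB is active.
With repressor SovB bound, *jalM* is not transcribed.
So JalM is not produced.
Activator KosQ is present, so *gixY* is transcribed.
So GixY is produced and active.
Citrulline is present, so VelF is inactive.
No repressor is bound and GixY is active, so *purY* is transcribed.
So PurY is produced and active.
Indole is absent, so QilV is active.
No repressor is bound and QilV is active, so *gixR* is transcribed.
So GixR is produced and active.
No repressor is bound and PurY and GixR are active, so *morM* is transcribed.

ON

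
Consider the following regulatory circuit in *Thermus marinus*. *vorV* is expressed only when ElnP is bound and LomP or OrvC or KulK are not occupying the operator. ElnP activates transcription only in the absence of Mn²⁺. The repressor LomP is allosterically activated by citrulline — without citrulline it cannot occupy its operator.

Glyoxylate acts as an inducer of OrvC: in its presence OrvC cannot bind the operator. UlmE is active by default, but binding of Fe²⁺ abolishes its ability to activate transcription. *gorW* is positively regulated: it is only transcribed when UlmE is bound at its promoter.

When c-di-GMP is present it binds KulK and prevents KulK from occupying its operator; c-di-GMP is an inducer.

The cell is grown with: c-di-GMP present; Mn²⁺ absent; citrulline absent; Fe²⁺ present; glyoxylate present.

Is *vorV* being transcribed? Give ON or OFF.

Citrulline is absent, so LomP is inactive.
Glyoxylate is present, so OrvC is inactive.
Mn²⁺ is absent, so ElnP is active.
c-di-GMP is present, so KulK is inactive.
No repressor is bound and ElnP is active, so *vorV* is transcribed.

ON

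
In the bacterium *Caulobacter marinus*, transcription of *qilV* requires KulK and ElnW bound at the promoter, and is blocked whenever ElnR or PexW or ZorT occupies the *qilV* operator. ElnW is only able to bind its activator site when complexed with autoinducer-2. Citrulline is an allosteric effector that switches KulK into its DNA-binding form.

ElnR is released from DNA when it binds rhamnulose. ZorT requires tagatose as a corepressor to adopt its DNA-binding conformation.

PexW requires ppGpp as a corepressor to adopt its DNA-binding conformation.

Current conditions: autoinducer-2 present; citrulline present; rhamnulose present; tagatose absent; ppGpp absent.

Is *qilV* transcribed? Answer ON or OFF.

Citrulline is present, so KulK is active.
Autoinducer-2 is present, so ElnW is active.
Rhamnulose is present, so ElnR is inactive.
ppGpp is absent, so PexW is inactive.
Tagatose is absent, so ZorT is inactive.
No repressor is bound and KulK and ElnW are active, so *qilV* is transcribed.

ON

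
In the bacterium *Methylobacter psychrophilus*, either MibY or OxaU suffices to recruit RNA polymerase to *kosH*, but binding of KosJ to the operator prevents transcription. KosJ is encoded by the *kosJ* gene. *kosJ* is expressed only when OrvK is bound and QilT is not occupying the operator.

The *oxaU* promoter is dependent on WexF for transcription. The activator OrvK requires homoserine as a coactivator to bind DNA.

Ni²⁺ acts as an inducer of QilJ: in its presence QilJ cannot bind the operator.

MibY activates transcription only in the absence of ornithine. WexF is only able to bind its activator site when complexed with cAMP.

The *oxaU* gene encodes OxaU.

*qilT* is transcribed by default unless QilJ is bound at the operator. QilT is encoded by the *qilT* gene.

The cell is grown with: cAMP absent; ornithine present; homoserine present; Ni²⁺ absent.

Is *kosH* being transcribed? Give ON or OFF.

OFF

Ni²⁺ is absent, so QilJ is active.
With repressor QilJ bound, *qilT* is not transcribed.
So QilT is not produced.
Homoserine is present, so OrvK is active.
No repressor is bound and OrvK is active, so *kosJ* is transcribed.
So KosJ is produced and active.
Ornithine is present, so MibY is inactive.
cAMP is absent, so WexF is inactive.
Required activator WexF is absent, so *oxaU* is not transcribed.
So OxaU is not produced.
With repressor KosJ bound, *kosH* is not transcribed.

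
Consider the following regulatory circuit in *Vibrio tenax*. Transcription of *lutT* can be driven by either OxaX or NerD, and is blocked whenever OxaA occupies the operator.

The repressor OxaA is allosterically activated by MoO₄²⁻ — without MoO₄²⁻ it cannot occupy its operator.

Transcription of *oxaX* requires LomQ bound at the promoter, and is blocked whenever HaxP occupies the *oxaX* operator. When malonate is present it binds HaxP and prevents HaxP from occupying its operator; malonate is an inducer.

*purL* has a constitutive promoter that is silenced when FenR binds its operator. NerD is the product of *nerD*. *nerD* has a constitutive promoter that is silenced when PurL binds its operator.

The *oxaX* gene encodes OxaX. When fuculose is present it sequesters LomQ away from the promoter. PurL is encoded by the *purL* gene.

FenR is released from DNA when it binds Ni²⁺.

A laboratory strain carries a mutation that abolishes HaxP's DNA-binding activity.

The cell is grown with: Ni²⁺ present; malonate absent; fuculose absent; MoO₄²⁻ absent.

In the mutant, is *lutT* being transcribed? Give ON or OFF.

Fuculose is absent, so LomQ is active.
HaxP is non-functional in this strain, so it has no effect.
No repressor is bound and LomQ is active, so *oxaX* is transcribed.
So OxaX is produced and active.
Ni²⁺ is present, so FenR is inactive.
With no repressor bound, *purL* is transcribed.
So PurL is produced and active.
With repressor PurL bound, *nerD* is not transcribed.
So NerD is not produced.
MoO₄²⁻ is absent, so OxaA is inactive.
Activator OxaX is present, so *lutT* is transcribed.

ON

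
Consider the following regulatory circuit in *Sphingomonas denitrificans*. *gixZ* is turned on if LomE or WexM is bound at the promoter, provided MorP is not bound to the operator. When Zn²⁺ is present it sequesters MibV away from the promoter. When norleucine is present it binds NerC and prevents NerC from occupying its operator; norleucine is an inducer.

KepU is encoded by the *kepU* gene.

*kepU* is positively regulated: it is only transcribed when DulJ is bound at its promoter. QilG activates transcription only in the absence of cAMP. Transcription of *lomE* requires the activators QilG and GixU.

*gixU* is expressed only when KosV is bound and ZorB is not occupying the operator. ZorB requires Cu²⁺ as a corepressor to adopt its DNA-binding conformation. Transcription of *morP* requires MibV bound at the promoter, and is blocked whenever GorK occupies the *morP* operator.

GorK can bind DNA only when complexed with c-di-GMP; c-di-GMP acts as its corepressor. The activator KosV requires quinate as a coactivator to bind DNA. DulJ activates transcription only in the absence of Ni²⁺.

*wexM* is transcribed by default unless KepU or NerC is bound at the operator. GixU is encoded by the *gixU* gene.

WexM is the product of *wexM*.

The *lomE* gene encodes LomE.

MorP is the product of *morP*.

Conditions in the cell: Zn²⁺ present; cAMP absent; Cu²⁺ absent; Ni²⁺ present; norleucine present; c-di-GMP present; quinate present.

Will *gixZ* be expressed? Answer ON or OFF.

cAMP is absent, so QilG is active.
Quinate is present, so KosV is active.
Cu²⁺ is absent, so ZorB is inactive.
No repressor is bound and KosV is active, so *gixU* is transcribed.
So GixU is produced and active.
No repressor is bound and QilG and GixU are active, so *lomE* is transcribed.
So LomE is produced and active.
Zn²⁺ is present, so MibV is inactive.
c-di-GMP is present, so GorK is active.
With repressor GorK bound, *morP* is not transcribed.
So MorP is not produced.
Ni²⁺ is present, so DulJ is inactive.
Required activator DulJ is absent, so *kepU* is not transcribed.
So KepU is not produced.
Norleucine is present, so NerC is inactive.
With no repressor bound, *wexM* is transcribed.
So WexM is produced and active.
Activator LomE is present, so *gixZ* is transcribed.

ON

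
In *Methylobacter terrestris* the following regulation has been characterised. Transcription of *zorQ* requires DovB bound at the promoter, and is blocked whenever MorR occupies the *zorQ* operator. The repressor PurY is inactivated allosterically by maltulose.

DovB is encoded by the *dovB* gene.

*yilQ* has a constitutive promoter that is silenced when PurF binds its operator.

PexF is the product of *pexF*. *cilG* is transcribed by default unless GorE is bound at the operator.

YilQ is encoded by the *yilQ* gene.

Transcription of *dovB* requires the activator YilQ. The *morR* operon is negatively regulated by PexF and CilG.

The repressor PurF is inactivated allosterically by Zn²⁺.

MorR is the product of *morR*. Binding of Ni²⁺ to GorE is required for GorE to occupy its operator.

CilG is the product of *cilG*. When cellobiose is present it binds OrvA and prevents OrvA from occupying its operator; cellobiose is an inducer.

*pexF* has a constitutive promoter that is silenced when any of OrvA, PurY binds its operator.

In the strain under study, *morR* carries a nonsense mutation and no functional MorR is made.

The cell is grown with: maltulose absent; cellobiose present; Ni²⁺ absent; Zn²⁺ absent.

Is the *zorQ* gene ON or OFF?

OFF

MorR is non-functional in this strain, so it has no effect.
Zn²⁺ is absent, so PurF is active.
With repressor PurF bound, *yilQ* is not transcribed.
So YilQ is not produced.
Required activator YilQ is absent, so *dovB* is not transcribed.
So DovB is not produced.
Required activator DovB is absent, so *zorQ* is not transcribed.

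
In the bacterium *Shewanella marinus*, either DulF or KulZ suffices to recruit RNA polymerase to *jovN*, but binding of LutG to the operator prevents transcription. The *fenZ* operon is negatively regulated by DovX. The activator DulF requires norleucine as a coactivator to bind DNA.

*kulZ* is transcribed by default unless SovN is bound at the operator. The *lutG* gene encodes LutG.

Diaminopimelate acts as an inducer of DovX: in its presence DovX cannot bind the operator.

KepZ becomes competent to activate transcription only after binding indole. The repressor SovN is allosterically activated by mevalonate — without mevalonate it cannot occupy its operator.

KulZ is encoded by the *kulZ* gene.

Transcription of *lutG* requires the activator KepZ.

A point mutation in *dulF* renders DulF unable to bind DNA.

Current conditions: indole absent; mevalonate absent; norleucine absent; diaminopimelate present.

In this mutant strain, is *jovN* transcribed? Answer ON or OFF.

Indole is absent, so KepZ is inactive.
Required activator KepZ is absent, so *lutG* is not transcribed.
So LutG is not produced.
DulF is non-functional in this strain, so it has no effect.
Mevalonate is absent, so SovN is inactive.
With no repressor bound, *kulZ* is transcribed.
So KulZ is produced and active.
Activator KulZ is present, so *jovN* is transcribed.

ON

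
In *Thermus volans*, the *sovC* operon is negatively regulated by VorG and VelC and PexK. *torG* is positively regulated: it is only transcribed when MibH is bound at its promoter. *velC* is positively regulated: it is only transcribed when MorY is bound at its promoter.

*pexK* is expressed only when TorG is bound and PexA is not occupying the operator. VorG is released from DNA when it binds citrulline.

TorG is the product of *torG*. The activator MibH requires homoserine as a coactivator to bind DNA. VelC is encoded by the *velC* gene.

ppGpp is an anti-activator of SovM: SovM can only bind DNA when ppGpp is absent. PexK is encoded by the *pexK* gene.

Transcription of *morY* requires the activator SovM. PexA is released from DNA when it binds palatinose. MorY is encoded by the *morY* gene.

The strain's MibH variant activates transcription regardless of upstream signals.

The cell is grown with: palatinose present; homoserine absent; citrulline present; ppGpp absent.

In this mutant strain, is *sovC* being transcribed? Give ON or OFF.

OFF

Citrulline is present, so VorG is inactive.
ppGpp is absent, so SovM is active.
No repressor is bound and SovM is active, so *morY* is transcribed.
So MorY is produced and active.
No repressor is bound and MorY is active, so *velC* is transcribed.
So VelC is produced and active.
MibH is constitutively active in this strain.
No repressor is bound and MibH is active, so *torG* is transcribed.
So TorG is produced and active.
Palatinose is present, so PexA is inactive.
No repressor is bound and TorG is active, so *pexK* is transcribed.
So PexK is produced and active.
With repressor VelC bound, *sovC* is not transcribed.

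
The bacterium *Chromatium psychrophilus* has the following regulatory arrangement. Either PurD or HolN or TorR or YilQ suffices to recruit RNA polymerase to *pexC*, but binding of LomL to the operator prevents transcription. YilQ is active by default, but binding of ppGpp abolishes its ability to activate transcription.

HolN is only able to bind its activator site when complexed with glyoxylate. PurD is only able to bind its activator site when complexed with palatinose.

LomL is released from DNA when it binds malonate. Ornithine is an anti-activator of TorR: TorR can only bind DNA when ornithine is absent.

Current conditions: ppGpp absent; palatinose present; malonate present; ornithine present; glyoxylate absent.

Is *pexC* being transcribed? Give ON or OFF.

Palatinose is present, so PurD is active.
Glyoxylate is absent, so HolN is inactive.
Malonate is present, so LomL is inactive.
Ornithine is present, so TorR is inactive.
ppGpp is absent, so YilQ is active.
Activator PurD is present, so *pexC* is transcribed.

ON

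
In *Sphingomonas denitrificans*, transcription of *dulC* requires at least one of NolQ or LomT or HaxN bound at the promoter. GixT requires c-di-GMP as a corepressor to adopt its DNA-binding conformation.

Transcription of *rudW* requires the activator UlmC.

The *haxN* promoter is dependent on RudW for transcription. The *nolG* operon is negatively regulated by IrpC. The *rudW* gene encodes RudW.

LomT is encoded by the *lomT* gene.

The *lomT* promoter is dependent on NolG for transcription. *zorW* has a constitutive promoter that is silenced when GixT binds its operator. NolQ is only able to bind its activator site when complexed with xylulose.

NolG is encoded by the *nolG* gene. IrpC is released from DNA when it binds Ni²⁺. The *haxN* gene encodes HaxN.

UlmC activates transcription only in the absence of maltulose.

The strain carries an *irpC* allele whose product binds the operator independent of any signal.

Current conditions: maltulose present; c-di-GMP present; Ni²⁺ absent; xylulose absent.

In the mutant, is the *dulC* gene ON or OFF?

Xylulose is absent, so NolQ is inactive.
IrpC is constitutively active in this strain.
With repressor IrpC bound, *nolG* is not transcribed.
So NolG is not produced.
Required activator NolG is absent, so *lomT* is not transcribed.
So LomT is not produced.
Maltulose is present, so UlmC is inactive.
Required activator UlmC is absent, so *rudW* is not transcribed.
So RudW is not produced.
Required activator RudW is absent, so *haxN* is not transcribed.
So HaxN is not produced.
No activator is available at the *dulC* promoter, so *dulC* is not transcribed.

OFF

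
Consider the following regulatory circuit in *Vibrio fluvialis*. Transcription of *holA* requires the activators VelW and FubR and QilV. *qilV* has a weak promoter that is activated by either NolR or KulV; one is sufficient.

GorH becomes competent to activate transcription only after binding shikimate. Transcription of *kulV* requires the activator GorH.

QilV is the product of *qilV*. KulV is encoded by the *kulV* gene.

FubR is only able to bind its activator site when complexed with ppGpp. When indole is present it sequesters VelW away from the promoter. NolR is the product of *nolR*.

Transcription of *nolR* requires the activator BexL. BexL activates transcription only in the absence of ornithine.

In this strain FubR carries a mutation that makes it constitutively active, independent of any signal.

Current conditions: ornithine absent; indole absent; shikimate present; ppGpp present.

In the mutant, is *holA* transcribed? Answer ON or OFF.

Indole is absent, so VelW is active.
FubR is constitutively active in this strain.
Ornithine is absent, so BexL is active.
No repressor is bound and BexL is active, so *nolR* is transcribed.
So NolR is produced and active.
Shikimate is present, so GorH is active.
No repressor is bound and GorH is active, so *kulV* is transcribed.
So KulV is produced and active.
Activator NolR is present, so *qilV* is transcribed.
So QilV is produced and active.
No repressor is bound and VelW and FubR and QilV are active, so *holA* is transcribed.

ON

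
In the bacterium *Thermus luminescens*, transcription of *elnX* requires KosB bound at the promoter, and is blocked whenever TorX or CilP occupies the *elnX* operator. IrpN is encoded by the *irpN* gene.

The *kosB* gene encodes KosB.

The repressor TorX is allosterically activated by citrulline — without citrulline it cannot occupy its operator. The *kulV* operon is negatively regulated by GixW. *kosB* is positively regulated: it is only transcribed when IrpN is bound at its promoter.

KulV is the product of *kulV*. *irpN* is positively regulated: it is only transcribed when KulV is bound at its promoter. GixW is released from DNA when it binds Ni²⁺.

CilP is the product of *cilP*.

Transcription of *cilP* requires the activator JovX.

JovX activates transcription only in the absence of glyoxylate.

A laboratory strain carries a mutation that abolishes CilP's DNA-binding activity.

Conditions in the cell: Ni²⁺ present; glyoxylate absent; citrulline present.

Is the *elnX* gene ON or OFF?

OFF

Citrulline is present, so TorX is active.
Ni²⁺ is present, so GixW is inactive.
With no repressor bound, *kulV* is transcribed.
So KulV is produced and active.
No repressor is bound and KulV is active, so *irpN* is transcribed.
So IrpN is produced and active.
No repressor is bound and IrpN is active, so *kosB* is transcribed.
So KosB is produced and active.
CilP is non-functional in this strain, so it has no effect.
With repressor TorX bound, *elnX* is not transcribed.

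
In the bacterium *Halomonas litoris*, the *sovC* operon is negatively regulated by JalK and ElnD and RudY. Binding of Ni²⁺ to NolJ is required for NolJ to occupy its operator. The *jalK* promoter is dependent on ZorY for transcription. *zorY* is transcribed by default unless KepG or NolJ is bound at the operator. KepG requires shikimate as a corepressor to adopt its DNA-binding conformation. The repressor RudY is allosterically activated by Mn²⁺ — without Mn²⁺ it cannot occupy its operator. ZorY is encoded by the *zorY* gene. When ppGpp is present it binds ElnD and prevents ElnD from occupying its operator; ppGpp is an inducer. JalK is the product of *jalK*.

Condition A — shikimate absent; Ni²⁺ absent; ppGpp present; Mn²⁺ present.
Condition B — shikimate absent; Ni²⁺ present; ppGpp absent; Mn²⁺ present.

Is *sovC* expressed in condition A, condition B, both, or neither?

Condition A:
Shikimate is absent, so KepG is inactive.
Ni²⁺ is absent, so NolJ is inactive.
With no repressor bound, *zorY* is transcribed.
So ZorY is produced and active.
No repressor is bound and ZorY is active, so *jalK* is transcribed.
So JalK is produced and active.
ppGpp is present, so ElnD is inactive.
Mn²⁺ is present, so RudY is active.
With repressor JalK bound, *sovC* is not transcribed.
→ *sovC* is OFF in A.
Condition B:
Shikimate is absent, so KepG is inactive.
Ni²⁺ is present, so NolJ is active.
With repressor NolJ bound, *zorY* is not transcribed.
So ZorY is not produced.
Required activator ZorY is absent, so *jalK* is not transcribed.
So JalK is not produced.
ppGpp is absent, so ElnD is active.
Mn²⁺ is present, so RudY is active.
With repressor ElnD bound, *sovC* is not transcribed.
→ *sovC* is OFF in B.

neither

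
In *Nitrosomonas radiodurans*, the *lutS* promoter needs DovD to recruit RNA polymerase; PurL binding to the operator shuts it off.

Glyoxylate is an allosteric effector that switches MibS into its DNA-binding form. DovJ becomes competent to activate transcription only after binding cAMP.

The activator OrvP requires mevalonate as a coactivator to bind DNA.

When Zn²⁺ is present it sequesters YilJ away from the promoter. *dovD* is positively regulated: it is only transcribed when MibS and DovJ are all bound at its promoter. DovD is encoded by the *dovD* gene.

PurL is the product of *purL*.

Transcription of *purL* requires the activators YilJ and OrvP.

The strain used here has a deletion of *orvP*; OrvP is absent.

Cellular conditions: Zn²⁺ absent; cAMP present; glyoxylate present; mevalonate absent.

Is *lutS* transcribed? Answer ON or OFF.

Zn²⁺ is absent, so YilJ is active.
OrvP is non-functional in this strain, so it has no effect.
Required activator OrvP is absent, so *purL* is not transcribed.
So PurL is not produced.
Glyoxylate is present, so MibS is active.
cAMP is present, so DovJ is active.
No repressor is bound and MibS and DovJ are active, so *dovD* is transcribed.
So DovD is produced and active.
No repressor is bound and DovD is active, so *lutS* is transcribed.

ON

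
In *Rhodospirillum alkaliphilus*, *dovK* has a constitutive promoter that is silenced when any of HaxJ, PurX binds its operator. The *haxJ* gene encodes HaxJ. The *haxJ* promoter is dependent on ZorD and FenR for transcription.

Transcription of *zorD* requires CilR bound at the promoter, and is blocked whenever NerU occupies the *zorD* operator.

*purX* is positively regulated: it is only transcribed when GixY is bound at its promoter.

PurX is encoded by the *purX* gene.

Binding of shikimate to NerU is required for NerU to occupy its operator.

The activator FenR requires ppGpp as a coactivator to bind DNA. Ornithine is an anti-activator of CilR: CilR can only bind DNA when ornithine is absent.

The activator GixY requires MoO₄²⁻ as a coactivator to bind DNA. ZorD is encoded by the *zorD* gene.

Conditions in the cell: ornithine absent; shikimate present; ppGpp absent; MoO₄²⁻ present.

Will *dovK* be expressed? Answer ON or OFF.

Ornithine is absent, so CilR is active.
Shikimate is present, so NerU is active.
With repressor NerU bound, *zorD* is not transcribed.
So ZorD is not produced.
ppGpp is absent, so FenR is inactive.
Required activator ZorD is absent, so *haxJ* is not transcribed.
So HaxJ is not produced.
MoO₄²⁻ is present, so GixY is active.
No repressor is bound and GixY is active, so *purX* is transcribed.
So PurX is produced and active.
With repressor PurX bound, *dovK* is not transcribed.

OFF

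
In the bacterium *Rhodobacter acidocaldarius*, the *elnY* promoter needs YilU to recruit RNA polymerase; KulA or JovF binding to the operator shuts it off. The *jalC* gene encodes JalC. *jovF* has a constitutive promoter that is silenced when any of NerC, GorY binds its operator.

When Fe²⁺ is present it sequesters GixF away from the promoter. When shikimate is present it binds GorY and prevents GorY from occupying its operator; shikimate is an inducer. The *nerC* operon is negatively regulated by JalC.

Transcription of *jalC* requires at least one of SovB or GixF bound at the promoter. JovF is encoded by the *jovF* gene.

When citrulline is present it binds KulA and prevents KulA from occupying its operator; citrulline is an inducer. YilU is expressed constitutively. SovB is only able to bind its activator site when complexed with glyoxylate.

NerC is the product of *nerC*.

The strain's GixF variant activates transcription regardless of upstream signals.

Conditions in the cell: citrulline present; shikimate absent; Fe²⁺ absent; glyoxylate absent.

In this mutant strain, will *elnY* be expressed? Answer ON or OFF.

ON

Citrulline is present, so KulA is inactive.
Glyoxylate is absent, so SovB is inactive.
GixF is constitutively active in this strain.
Activator GixF is present, so *jalC* is transcribed.
So JalC is produced and active.
With repressor JalC bound, *nerC* is not transcribed.
So NerC is not produced.
Shikimate is absent, so GorY is active.
With repressor GorY bound, *jovF* is not transcribed.
So JovF is not produced.
YilU is produced constitutively and is active.
No repressor is bound and YilU is active, so *elnY* is transcribed.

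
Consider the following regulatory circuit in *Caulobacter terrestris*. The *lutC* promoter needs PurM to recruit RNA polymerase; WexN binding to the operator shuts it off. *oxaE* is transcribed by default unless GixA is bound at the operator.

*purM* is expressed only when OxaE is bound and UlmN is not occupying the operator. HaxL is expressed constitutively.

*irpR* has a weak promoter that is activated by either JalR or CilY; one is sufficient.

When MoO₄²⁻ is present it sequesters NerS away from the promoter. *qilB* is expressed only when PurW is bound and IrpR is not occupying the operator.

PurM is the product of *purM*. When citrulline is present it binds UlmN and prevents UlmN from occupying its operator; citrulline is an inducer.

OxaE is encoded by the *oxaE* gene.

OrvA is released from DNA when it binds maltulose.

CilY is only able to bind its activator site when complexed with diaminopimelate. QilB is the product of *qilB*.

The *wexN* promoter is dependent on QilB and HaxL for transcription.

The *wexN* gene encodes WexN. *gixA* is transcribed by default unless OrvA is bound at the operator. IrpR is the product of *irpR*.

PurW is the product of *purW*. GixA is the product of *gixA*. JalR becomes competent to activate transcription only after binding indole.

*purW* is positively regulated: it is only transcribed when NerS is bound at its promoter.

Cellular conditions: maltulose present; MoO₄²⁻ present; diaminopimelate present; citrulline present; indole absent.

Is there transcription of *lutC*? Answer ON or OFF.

Maltulose is present, so OrvA is inactive.
With no repressor bound, *gixA* is transcribed.
So GixA is produced and active.
With repressor GixA bound, *oxaE* is not transcribed.
So OxaE is not produced.
Citrulline is present, so UlmN is inactive.
Required activator OxaE is absent, so *purM* is not transcribed.
So PurM is not produced.
MoO₄²⁻ is present, so NerS is inactive.
Required activator NerS is absent, so *purW* is not transcribed.
So PurW is not produced.
Indole is absent, so JalR is inactive.
Diaminopimelate is present, so CilY is active.
Activator CilY is present, so *irpR* is transcribed.
So IrpR is produced and active.
With repressor IrpR bound, *qilB* is not transcribed.
So QilB is not produced.
HaxL is produced constitutively and is active.
Required activator QilB is absent, so *wexN* is not transcribed.
So WexN is not produced.
Required activator PurM is absent, so *lutC* is not transcribed.

OFF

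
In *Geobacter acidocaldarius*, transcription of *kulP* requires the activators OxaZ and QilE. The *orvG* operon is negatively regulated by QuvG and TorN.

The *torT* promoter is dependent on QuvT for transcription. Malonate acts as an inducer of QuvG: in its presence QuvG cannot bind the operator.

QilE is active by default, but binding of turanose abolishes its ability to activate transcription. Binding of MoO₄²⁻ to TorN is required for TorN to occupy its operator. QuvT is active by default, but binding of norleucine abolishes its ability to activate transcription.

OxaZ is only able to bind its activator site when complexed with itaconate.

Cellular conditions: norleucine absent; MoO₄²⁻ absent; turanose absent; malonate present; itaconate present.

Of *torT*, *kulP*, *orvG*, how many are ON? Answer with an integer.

Norleucine is absent, so QuvT is active.
No repressor is bound and QuvT is active, so *torT* is transcribed.
→ *torT* is ON.
Itaconate is present, so OxaZ is active.
Turanose is absent, so QilE is active.
No repressor is bound and OxaZ and QilE are active, so *kulP* is transcribed.
→ *kulP* is ON.
Malonate is present, so QuvG is inactive.
MoO₄²⁻ is absent, so TorN is inactive.
With no repressor bound, *orvG* is transcribed.
→ *orvG* is ON.
3 of the 3 genes are transcribed.

3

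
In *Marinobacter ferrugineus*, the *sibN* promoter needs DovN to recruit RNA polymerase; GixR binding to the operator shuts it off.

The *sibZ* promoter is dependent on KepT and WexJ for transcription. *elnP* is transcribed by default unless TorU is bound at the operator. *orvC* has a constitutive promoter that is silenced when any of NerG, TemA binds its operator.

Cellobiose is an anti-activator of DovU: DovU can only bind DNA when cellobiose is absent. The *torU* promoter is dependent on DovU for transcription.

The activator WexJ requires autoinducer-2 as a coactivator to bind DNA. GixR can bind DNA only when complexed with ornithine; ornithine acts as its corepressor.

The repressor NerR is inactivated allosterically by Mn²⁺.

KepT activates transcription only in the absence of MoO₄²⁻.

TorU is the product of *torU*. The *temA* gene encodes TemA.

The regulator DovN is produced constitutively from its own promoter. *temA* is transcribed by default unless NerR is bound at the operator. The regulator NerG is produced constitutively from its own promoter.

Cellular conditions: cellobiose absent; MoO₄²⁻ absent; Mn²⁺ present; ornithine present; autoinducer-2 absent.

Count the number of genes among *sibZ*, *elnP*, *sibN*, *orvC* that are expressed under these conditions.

0

MoO₄²⁻ is absent, so KepT is active.
Autoinducer-2 is absent, so WexJ is inactive.
Required activator WexJ is absent, so *sibZ* is not transcribed.
→ *sibZ* is OFF.
Cellobiose is absent, so DovU is active.
No repressor is bound and DovU is active, so *torU* is transcribed.
So TorU is produced and active.
With repressor TorU bound, *elnP* is not transcribed.
→ *elnP* is OFF.
DovN is produced constitutively and is active.
Ornithine is present, so GixR is active.
With repressor GixR bound, *sibN* is not transcribed.
→ *sibN* is OFF.
NerG is produced constitutively and is active.
Mn²⁺ is present, so NerR is inactive.
With no repressor bound, *temA* is transcribed.
So TemA is produced and active.
With repressor NerG bound, *orvC* is not transcribed.
→ *orvC* is OFF.
0 of the 4 genes are transcribed.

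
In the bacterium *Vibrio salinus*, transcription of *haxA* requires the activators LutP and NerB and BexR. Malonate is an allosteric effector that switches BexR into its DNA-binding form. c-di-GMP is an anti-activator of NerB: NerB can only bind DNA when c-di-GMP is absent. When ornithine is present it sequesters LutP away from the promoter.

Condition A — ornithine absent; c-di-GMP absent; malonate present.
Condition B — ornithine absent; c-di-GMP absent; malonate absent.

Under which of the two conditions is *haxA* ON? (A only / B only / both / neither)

A only

Condition A:
Ornithine is absent, so LutP is active.
c-di-GMP is absent, so NerB is active.
Malonate is present, so BexR is active.
No repressor is bound and LutP and NerB and BexR are active, so *haxA* is transcribed.
→ *haxA* is ON in A.
Condition B:
Ornithine is absent, so LutP is active.
c-di-GMP is absent, so NerB is active.
Malonate is absent, so BexR is inactive.
Required activator BexR is absent, so *haxA* is not transcribed.
→ *haxA* is OFF in B.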